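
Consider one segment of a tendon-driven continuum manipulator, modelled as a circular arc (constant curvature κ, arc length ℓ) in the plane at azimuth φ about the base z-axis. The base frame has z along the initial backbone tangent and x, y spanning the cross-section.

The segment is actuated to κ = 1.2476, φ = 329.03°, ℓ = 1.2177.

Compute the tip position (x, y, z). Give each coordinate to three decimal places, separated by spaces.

0.652 -0.391 0.800

θ = κ·ℓ = 1.2476 × 1.2177 = 1.51920 rad
ρ = (1 − cos θ)/κ = (1 − 0.05157)/1.2476 = 0.76020
z = sin θ / κ = 0.99867/1.2476 = 0.80047
x = ρ cos φ = 0.76020 × cos(329.03°) = 0.65183
y = ρ sin φ = 0.76020 × sin(329.03°) = -0.39119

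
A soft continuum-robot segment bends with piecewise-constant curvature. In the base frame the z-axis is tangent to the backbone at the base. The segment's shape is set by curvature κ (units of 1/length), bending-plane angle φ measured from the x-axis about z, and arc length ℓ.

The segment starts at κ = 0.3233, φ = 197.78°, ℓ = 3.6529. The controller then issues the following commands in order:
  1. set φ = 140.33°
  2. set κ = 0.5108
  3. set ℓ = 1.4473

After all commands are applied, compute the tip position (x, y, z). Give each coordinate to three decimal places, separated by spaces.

-0.393 0.326 1.319

initial: κ=0.3233, φ=197.78°, ℓ=3.6529
cmd 1: set φ=140.33° → (κ,φ,ℓ)=(0.3233,140.33°,3.6529) → tip=(-1.4761,1.2242,2.8611)
cmd 2: set κ=0.5108 → (κ,φ,ℓ)=(0.5108,140.33°,3.6529) → tip=(-1.9452,1.6132,1.8731)
cmd 3: set ℓ=1.4473 → (κ,φ,ℓ)=(0.5108,140.33°,1.4473) → tip=(-0.3934,0.3262,1.3190)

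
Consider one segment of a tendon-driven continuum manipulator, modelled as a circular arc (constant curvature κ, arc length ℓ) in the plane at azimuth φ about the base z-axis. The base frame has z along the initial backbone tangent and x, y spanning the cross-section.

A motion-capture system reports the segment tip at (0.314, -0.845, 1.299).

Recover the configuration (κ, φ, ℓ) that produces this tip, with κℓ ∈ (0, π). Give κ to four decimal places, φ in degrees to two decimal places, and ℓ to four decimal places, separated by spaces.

ρ = √(x²+y²) = √(0.314² + -0.845²) = 0.90145
φ = atan2(y, x) mod 360° = atan2(-0.845, 0.314) = 290.3849°
|p|² = ρ² + z² = 0.90145² + 1.299² = 2.50002
κ = 2ρ / |p|² = 2×0.90145 / 2.50002 = 0.72116
θ = 2·atan2(ρ, z) = 2·atan2(0.90145, 1.299) = 1.21332 rad
ℓ = θ/κ = 1.21332/0.72116 = 1.68247

0.7212 290.38 1.6825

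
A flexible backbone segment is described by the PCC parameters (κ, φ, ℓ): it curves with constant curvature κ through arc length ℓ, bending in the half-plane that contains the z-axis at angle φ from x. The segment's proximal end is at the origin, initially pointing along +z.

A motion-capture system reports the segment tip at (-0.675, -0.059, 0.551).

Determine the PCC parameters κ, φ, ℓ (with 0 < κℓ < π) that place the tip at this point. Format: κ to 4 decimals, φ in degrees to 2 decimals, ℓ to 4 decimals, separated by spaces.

ρ = √(x²+y²) = √(-0.675² + -0.059²) = 0.67757
φ = atan2(y, x) mod 360° = atan2(-0.059, -0.675) = 184.9954°
|p|² = ρ² + z² = 0.67757² + 0.551² = 0.76271
κ = 2ρ / |p|² = 2×0.67757 / 0.76271 = 1.77676
θ = 2·atan2(ρ, z) = 2·atan2(0.67757, 0.551) = 1.77612 rad
ℓ = θ/κ = 1.77612/1.77676 = 0.99964

1.7768 185.00 0.9996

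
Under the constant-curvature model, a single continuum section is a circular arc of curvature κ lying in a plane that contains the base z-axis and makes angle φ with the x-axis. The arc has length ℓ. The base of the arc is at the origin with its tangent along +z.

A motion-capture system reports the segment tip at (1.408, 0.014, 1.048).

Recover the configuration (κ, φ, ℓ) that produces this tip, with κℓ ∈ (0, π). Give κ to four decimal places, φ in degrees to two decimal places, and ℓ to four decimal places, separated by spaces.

0.9140 0.57 2.0370

ρ = √(x²+y²) = √(1.408² + 0.014²) = 1.40807
φ = atan2(y, x) mod 360° = atan2(0.014, 1.408) = 0.5697°
|p|² = ρ² + z² = 1.40807² + 1.048² = 3.08096
κ = 2ρ / |p|² = 2×1.40807 / 3.08096 = 0.91404
θ = 2·atan2(ρ, z) = 2·atan2(1.40807, 1.048) = 1.86193 rad
ℓ = θ/κ = 1.86193/0.91404 = 2.03702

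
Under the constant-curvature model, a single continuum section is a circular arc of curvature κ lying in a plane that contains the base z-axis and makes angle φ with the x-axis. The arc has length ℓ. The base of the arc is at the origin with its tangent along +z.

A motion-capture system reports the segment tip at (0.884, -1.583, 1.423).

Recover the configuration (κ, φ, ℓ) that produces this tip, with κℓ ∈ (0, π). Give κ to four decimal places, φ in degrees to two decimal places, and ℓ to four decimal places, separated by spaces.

ρ = √(x²+y²) = √(0.884² + -1.583²) = 1.81310
φ = atan2(y, x) mod 360° = atan2(-1.583, 0.884) = 299.1804°
|p|² = ρ² + z² = 1.81310² + 1.423² = 5.31227
κ = 2ρ / |p|² = 2×1.81310 / 5.31227 = 0.68261
θ = 2·atan2(ρ, z) = 2·atan2(1.81310, 1.423) = 1.81073 rad
ℓ = θ/κ = 1.81073/0.68261 = 2.65266

0.6826 299.18 2.6527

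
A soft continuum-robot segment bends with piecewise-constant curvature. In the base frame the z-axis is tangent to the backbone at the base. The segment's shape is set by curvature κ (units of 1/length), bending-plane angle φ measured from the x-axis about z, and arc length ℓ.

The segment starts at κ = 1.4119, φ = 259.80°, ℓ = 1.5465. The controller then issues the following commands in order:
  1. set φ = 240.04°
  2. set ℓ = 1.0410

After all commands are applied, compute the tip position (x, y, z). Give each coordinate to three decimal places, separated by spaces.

-0.318 -0.552 0.705

initial: κ=1.4119, φ=259.80°, ℓ=1.5465
cmd 1: set φ=240.04° → (κ,φ,ℓ)=(1.4119,240.04°,1.5465) → tip=(-0.5571,-0.9665,0.5794)
cmd 2: set ℓ=1.0410 → (κ,φ,ℓ)=(1.4119,240.04°,1.0410) → tip=(-0.3180,-0.5517,0.7047)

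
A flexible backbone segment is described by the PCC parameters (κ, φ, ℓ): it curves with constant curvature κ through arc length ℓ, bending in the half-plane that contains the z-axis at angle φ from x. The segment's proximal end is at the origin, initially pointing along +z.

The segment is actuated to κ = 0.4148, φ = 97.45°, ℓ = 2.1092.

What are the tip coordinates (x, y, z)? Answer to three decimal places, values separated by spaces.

θ = κ·ℓ = 0.4148 × 2.1092 = 0.87490 rad
ρ = (1 − cos θ)/κ = (1 − 0.64108)/0.4148 = 0.86529
z = sin θ / κ = 0.76748/0.4148 = 1.85023
x = ρ cos φ = 0.86529 × cos(97.45°) = -0.11219
y = ρ sin φ = 0.86529 × sin(97.45°) = 0.85799

-0.112 0.858 1.850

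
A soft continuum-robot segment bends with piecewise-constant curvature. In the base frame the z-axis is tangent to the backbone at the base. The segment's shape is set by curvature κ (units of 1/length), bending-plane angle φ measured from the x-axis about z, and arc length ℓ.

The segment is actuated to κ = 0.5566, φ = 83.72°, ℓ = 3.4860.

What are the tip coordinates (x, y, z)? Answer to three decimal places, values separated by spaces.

θ = κ·ℓ = 0.5566 × 3.4860 = 1.94031 rad
ρ = (1 − cos θ)/κ = (1 − -0.36116)/0.5566 = 2.44549
z = sin θ / κ = 0.93250/0.5566 = 1.67536
x = ρ cos φ = 2.44549 × cos(83.72°) = 0.26751
y = ρ sin φ = 2.44549 × sin(83.72°) = 2.43082

0.268 2.431 1.675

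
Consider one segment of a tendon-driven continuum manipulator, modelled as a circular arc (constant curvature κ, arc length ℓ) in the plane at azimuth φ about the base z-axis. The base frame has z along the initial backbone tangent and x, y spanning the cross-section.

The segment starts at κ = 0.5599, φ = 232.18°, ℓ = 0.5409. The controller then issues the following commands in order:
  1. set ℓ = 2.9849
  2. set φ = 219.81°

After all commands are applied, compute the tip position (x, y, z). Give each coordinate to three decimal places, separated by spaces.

initial: κ=0.5599, φ=232.18°, ℓ=0.5409
cmd 1: set ℓ=2.9849 → (κ,φ,ℓ)=(0.5599,232.18°,2.9849) → tip=(-1.2050,-1.5523,1.7770)
cmd 2: set φ=219.81° → (κ,φ,ℓ)=(0.5599,219.81°,2.9849) → tip=(-1.5096,-1.2582,1.7770)

-1.510 -1.258 1.777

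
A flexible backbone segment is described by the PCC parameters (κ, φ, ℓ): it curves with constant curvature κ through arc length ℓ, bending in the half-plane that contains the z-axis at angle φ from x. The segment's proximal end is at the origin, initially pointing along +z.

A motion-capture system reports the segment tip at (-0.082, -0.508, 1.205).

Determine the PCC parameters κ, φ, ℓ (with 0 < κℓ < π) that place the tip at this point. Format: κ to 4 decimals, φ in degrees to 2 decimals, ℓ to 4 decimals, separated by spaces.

0.5995 260.83 1.3465

ρ = √(x²+y²) = √(-0.082² + -0.508²) = 0.51458
φ = atan2(y, x) mod 360° = atan2(-0.508, -0.082) = 260.8306°
|p|² = ρ² + z² = 0.51458² + 1.205² = 1.71681
κ = 2ρ / |p|² = 2×0.51458 / 1.71681 = 0.59945
θ = 2·atan2(ρ, z) = 2·atan2(0.51458, 1.205) = 0.80718 rad
ℓ = θ/κ = 0.80718/0.59945 = 1.34653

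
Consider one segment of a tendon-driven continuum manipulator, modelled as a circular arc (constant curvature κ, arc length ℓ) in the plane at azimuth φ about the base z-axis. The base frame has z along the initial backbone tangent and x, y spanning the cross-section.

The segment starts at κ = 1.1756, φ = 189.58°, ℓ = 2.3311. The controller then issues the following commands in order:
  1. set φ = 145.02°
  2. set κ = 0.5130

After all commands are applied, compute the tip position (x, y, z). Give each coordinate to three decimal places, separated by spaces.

-1.012 0.708 1.814

initial: κ=1.1756, φ=189.58°, ℓ=2.3311
cmd 1: set φ=145.02° → (κ,φ,ℓ)=(1.1756,145.02°,2.3311) → tip=(-1.3386,0.9366,0.3322)
cmd 2: set κ=0.5130 → (κ,φ,ℓ)=(0.5130,145.02°,2.3311) → tip=(-1.0123,0.7083,1.8139)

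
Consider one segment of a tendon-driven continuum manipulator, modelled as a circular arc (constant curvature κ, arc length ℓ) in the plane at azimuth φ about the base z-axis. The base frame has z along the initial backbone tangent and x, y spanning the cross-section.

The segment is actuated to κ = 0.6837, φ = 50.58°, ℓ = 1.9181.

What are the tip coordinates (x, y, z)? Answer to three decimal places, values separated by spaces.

θ = κ·ℓ = 0.6837 × 1.9181 = 1.31140 rad
ρ = (1 − cos θ)/κ = (1 − 0.25649)/0.6837 = 1.08748
z = sin θ / κ = 0.96655/0.6837 = 1.41370
x = ρ cos φ = 1.08748 × cos(50.58°) = 0.69055
y = ρ sin φ = 1.08748 × sin(50.58°) = 0.84009

0.691 0.840 1.414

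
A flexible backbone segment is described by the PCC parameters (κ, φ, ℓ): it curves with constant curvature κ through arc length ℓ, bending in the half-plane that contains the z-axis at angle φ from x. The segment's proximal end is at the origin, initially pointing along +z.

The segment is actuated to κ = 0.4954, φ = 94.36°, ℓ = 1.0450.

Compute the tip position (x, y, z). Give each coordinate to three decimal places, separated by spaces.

θ = κ·ℓ = 0.4954 × 1.0450 = 0.51769 rad
ρ = (1 − cos θ)/κ = (1 − 0.86896)/0.4954 = 0.26451
z = sin θ / κ = 0.49488/0.4954 = 0.99894
x = ρ cos φ = 0.26451 × cos(94.36°) = -0.02011
y = ρ sin φ = 0.26451 × sin(94.36°) = 0.26374

-0.020 0.264 0.999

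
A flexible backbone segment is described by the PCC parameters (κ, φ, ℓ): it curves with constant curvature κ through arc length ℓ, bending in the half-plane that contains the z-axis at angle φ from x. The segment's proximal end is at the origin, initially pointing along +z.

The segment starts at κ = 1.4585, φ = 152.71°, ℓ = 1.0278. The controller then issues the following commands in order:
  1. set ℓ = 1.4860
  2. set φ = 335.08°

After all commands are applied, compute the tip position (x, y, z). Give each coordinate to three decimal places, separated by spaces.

initial: κ=1.4585, φ=152.71°, ℓ=1.0278
cmd 1: set ℓ=1.4860 → (κ,φ,ℓ)=(1.4585,152.71°,1.4860) → tip=(-0.9516,0.4910,0.5672)
cmd 2: set φ=335.08° → (κ,φ,ℓ)=(1.4585,335.08°,1.4860) → tip=(0.9711,-0.4512,0.5672)

0.971 -0.451 0.567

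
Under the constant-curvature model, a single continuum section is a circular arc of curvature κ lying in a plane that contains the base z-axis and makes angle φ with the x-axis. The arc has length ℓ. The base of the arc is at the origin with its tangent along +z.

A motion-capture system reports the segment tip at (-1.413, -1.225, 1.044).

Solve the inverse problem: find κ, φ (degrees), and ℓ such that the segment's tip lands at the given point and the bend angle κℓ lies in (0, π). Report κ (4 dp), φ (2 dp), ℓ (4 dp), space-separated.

0.8154 220.92 2.6041

ρ = √(x²+y²) = √(-1.413² + -1.225²) = 1.87008
φ = atan2(y, x) mod 360° = atan2(-1.225, -1.413) = 220.9236°
|p|² = ρ² + z² = 1.87008² + 1.044² = 4.58713
κ = 2ρ / |p|² = 2×1.87008 / 4.58713 = 0.81536
θ = 2·atan2(ρ, z) = 2·atan2(1.87008, 1.044) = 2.12326 rad
ℓ = θ/κ = 2.12326/0.81536 = 2.60408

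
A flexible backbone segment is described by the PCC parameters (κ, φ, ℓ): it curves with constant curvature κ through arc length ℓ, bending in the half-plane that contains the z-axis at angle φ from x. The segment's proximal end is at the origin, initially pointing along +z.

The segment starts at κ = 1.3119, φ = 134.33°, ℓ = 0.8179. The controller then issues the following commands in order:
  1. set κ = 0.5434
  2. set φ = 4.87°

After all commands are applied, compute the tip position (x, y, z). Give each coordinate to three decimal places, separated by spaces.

initial: κ=1.3119, φ=134.33°, ℓ=0.8179
cmd 1: set κ=0.5434 → (κ,φ,ℓ)=(0.5434,134.33°,0.8179) → tip=(-0.1249,0.1279,0.7912)
cmd 2: set φ=4.87° → (κ,φ,ℓ)=(0.5434,4.87°,0.8179) → tip=(0.1781,0.0152,0.7912)

0.178 0.015 0.791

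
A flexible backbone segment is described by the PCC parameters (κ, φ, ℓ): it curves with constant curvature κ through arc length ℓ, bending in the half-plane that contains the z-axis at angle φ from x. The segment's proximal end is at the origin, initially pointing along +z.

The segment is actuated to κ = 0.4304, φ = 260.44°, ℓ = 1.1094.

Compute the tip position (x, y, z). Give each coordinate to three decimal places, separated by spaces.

θ = κ·ℓ = 0.4304 × 1.1094 = 0.47749 rad
ρ = (1 − cos θ)/κ = (1 − 0.88815)/0.4304 = 0.25987
z = sin θ / κ = 0.45955/0.4304 = 1.06772
x = ρ cos φ = 0.25987 × cos(260.44°) = -0.04316
y = ρ sin φ = 0.25987 × sin(260.44°) = -0.25626

-0.043 -0.256 1.068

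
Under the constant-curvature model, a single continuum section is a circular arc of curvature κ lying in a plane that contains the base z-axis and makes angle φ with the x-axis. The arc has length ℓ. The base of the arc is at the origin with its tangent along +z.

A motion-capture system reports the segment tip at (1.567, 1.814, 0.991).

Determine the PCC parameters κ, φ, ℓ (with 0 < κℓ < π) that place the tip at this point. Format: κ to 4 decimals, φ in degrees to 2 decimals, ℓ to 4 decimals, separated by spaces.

ρ = √(x²+y²) = √(1.567² + 1.814²) = 2.39710
φ = atan2(y, x) mod 360° = atan2(1.814, 1.567) = 49.1783°
|p|² = ρ² + z² = 2.39710² + 0.991² = 6.72817
κ = 2ρ / |p|² = 2×2.39710 / 6.72817 = 0.71256
θ = 2·atan2(ρ, z) = 2·atan2(2.39710, 0.991) = 2.35756 rad
ℓ = θ/κ = 2.35756/0.71256 = 3.30859

0.7126 49.18 3.3086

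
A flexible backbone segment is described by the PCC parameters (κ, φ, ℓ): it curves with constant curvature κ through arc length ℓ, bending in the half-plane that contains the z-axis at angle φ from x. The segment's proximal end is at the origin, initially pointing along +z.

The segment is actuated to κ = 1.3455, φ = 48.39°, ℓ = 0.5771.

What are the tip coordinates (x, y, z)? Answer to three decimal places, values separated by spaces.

0.141 0.159 0.521

θ = κ·ℓ = 1.3455 × 0.5771 = 0.77649 rad
ρ = (1 − cos θ)/κ = (1 − 0.71338)/1.3455 = 0.21302
z = sin θ / κ = 0.70078/1.3455 = 0.52083
x = ρ cos φ = 0.21302 × cos(48.39°) = 0.14146
y = ρ sin φ = 0.21302 × sin(48.39°) = 0.15927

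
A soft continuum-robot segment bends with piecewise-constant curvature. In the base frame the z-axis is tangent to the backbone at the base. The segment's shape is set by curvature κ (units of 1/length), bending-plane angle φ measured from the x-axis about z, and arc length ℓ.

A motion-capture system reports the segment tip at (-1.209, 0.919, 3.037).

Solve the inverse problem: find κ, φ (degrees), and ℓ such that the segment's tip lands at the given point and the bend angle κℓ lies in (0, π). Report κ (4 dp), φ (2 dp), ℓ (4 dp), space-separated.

0.2634 142.76 3.5203

ρ = √(x²+y²) = √(-1.209² + 0.919²) = 1.51863
φ = atan2(y, x) mod 360° = atan2(0.919, -1.209) = 142.7604°
|p|² = ρ² + z² = 1.51863² + 3.037² = 11.52961
κ = 2ρ / |p|² = 2×1.51863 / 11.52961 = 0.26343
θ = 2·atan2(ρ, z) = 2·atan2(1.51863, 3.037) = 0.92736 rad
ℓ = θ/κ = 0.92736/0.26343 = 3.52032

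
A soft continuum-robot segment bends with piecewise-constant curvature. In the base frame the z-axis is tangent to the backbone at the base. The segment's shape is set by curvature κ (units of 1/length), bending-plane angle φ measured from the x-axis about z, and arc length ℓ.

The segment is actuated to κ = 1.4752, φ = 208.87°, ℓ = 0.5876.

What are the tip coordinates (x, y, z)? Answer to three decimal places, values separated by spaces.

θ = κ·ℓ = 1.4752 × 0.5876 = 0.86683 rad
ρ = (1 − cos θ)/κ = (1 − 0.64725)/1.4752 = 0.23912
z = sin θ / κ = 0.76228/1.4752 = 0.51673
x = ρ cos φ = 0.23912 × cos(208.87°) = -0.20940
y = ρ sin φ = 0.23912 × sin(208.87°) = -0.11545

-0.209 -0.115 0.517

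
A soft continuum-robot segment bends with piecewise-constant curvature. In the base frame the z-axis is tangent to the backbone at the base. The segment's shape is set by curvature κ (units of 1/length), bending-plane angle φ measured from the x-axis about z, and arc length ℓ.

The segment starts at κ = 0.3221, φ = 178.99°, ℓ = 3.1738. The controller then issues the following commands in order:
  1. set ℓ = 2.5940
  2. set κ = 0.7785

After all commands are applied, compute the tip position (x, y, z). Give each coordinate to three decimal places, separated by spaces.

-1.841 0.032 1.157

initial: κ=0.3221, φ=178.99°, ℓ=3.1738
cmd 1: set ℓ=2.5940 → (κ,φ,ℓ)=(0.3221,178.99°,2.5940) → tip=(-1.0219,0.0180,2.3025)
cmd 2: set κ=0.7785 → (κ,φ,ℓ)=(0.7785,178.99°,2.5940) → tip=(-1.8414,0.0325,1.1574)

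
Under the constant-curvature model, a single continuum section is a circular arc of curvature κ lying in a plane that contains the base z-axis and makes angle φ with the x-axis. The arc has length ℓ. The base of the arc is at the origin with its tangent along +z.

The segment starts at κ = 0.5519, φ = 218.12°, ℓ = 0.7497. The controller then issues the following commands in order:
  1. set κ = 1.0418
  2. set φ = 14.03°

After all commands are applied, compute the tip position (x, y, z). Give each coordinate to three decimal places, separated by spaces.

initial: κ=0.5519, φ=218.12°, ℓ=0.7497
cmd 1: set κ=1.0418 → (κ,φ,ℓ)=(1.0418,218.12°,0.7497) → tip=(-0.2189,-0.1717,0.6758)
cmd 2: set φ=14.03° → (κ,φ,ℓ)=(1.0418,14.03°,0.7497) → tip=(0.2699,0.0674,0.6758)

0.270 0.067 0.676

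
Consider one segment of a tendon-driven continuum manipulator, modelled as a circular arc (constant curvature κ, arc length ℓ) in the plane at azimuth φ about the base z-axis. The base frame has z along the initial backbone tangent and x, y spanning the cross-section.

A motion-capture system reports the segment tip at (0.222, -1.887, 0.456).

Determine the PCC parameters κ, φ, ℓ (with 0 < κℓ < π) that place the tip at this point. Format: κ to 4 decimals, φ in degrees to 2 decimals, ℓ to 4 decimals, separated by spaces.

ρ = √(x²+y²) = √(0.222² + -1.887²) = 1.90001
φ = atan2(y, x) mod 360° = atan2(-1.887, 0.222) = 276.7098°
|p|² = ρ² + z² = 1.90001² + 0.456² = 3.81799
κ = 2ρ / |p|² = 2×1.90001 / 3.81799 = 0.99530
θ = 2·atan2(ρ, z) = 2·atan2(1.90001, 0.456) = 2.67051 rad
ℓ = θ/κ = 2.67051/0.99530 = 2.68313

0.9953 276.71 2.6831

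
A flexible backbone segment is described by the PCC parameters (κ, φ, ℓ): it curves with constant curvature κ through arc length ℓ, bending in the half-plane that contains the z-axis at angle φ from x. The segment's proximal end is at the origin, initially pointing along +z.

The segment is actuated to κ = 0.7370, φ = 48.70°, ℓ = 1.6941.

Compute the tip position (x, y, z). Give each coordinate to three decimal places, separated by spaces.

0.612 0.697 1.287

θ = κ·ℓ = 0.7370 × 1.6941 = 1.24855 rad
ρ = (1 − cos θ)/κ = (1 − 0.31670)/0.7370 = 0.92714
z = sin θ / κ = 0.94853/0.7370 = 1.28701
x = ρ cos φ = 0.92714 × cos(48.70°) = 0.61192
y = ρ sin φ = 0.92714 × sin(48.70°) = 0.69653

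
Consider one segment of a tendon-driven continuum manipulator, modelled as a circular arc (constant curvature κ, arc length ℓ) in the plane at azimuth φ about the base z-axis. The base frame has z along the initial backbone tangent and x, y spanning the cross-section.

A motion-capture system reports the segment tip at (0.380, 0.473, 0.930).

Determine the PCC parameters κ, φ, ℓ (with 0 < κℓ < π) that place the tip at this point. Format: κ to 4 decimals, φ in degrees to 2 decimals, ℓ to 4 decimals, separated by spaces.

0.9841 51.22 1.1748

ρ = √(x²+y²) = √(0.380² + 0.473²) = 0.60674
φ = atan2(y, x) mod 360° = atan2(0.473, 0.380) = 51.2222°
|p|² = ρ² + z² = 0.60674² + 0.930² = 1.23303
κ = 2ρ / |p|² = 2×0.60674 / 1.23303 = 0.98414
θ = 2·atan2(ρ, z) = 2·atan2(0.60674, 0.930) = 1.15613 rad
ℓ = θ/κ = 1.15613/0.98414 = 1.17476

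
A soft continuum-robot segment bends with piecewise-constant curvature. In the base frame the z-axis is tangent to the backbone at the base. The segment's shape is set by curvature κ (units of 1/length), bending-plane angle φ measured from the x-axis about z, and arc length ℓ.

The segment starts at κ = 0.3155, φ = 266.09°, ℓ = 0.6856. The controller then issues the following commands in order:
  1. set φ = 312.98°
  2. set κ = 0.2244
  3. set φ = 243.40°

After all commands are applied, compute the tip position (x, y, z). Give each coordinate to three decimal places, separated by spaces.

initial: κ=0.3155, φ=266.09°, ℓ=0.6856
cmd 1: set φ=312.98° → (κ,φ,ℓ)=(0.3155,312.98°,0.6856) → tip=(0.0504,-0.0540,0.6803)
cmd 2: set κ=0.2244 → (κ,φ,ℓ)=(0.2244,312.98°,0.6856) → tip=(0.0359,-0.0385,0.6829)
cmd 3: set φ=243.40° → (κ,φ,ℓ)=(0.2244,243.40°,0.6856) → tip=(-0.0236,-0.0471,0.6829)

-0.024 -0.047 0.683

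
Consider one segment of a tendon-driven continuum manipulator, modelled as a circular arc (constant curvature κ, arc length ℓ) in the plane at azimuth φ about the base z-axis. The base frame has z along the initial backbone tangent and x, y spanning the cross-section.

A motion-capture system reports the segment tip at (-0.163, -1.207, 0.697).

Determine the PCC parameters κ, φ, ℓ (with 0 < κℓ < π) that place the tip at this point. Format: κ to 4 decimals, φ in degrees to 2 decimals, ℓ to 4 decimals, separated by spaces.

ρ = √(x²+y²) = √(-0.163² + -1.207²) = 1.21796
φ = atan2(y, x) mod 360° = atan2(-1.207, -0.163) = 262.3090°
|p|² = ρ² + z² = 1.21796² + 0.697² = 1.96923
κ = 2ρ / |p|² = 2×1.21796 / 1.96923 = 1.23699
θ = 2·atan2(ρ, z) = 2·atan2(1.21796, 0.697) = 2.10203 rad
ℓ = θ/κ = 2.10203/1.23699 = 1.69931

1.2370 262.31 1.6993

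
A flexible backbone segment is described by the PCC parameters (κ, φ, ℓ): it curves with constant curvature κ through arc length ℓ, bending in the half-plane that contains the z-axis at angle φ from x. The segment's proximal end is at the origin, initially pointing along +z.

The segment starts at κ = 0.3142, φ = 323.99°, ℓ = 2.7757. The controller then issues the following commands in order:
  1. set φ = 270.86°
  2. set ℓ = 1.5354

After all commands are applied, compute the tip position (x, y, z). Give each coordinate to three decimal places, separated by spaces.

0.005 -0.363 1.477

initial: κ=0.3142, φ=323.99°, ℓ=2.7757
cmd 1: set φ=270.86° → (κ,φ,ℓ)=(0.3142,270.86°,2.7757) → tip=(0.0170,-1.1355,2.4370)
cmd 2: set ℓ=1.5354 → (κ,φ,ℓ)=(0.3142,270.86°,1.5354) → tip=(0.0055,-0.3632,1.4765)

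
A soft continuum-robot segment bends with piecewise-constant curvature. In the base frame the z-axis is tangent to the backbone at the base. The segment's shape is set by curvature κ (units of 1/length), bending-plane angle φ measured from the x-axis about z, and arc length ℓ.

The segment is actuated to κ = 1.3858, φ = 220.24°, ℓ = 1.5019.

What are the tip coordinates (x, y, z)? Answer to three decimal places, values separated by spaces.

-0.820 -0.694 0.630

θ = κ·ℓ = 1.3858 × 1.5019 = 2.08133 rad
ρ = (1 − cos θ)/κ = (1 − -0.48865)/1.3858 = 1.07421
z = sin θ / κ = 0.87248/1.3858 = 0.62959
x = ρ cos φ = 1.07421 × cos(220.24°) = -0.82000
y = ρ sin φ = 1.07421 × sin(220.24°) = -0.69393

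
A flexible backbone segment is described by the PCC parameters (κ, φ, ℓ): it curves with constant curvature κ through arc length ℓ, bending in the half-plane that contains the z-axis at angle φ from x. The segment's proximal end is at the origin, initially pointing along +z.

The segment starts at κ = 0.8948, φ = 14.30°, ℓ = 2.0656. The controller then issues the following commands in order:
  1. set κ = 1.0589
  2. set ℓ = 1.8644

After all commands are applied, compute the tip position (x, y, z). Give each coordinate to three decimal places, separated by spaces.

1.274 0.325 0.869

initial: κ=0.8948, φ=14.30°, ℓ=2.0656
cmd 1: set κ=1.0589 → (κ,φ,ℓ)=(1.0589,14.30°,2.0656) → tip=(1.4442,0.3681,0.7705)
cmd 2: set ℓ=1.8644 → (κ,φ,ℓ)=(1.0589,14.30°,1.8644) → tip=(1.2744,0.3248,0.8686)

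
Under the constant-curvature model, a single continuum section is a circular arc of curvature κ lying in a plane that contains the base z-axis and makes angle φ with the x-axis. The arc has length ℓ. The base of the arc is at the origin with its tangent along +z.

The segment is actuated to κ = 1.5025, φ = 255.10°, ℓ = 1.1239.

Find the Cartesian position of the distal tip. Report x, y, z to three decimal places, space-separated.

θ = κ·ℓ = 1.5025 × 1.1239 = 1.68866 rad
ρ = (1 − cos θ)/κ = (1 − -0.11759)/1.5025 = 0.74382
z = sin θ / κ = 0.99306/1.5025 = 0.66094
x = ρ cos φ = 0.74382 × cos(255.10°) = -0.19126
y = ρ sin φ = 0.74382 × sin(255.10°) = -0.71881

-0.191 -0.719 0.661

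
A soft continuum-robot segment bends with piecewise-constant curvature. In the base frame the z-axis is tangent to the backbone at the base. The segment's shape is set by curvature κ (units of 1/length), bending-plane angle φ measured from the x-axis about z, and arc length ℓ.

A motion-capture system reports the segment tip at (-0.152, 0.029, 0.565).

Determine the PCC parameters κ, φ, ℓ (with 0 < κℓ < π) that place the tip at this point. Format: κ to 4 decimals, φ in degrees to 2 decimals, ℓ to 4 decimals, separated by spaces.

ρ = √(x²+y²) = √(-0.152² + 0.029²) = 0.15474
φ = atan2(y, x) mod 360° = atan2(0.029, -0.152) = 169.1984°
|p|² = ρ² + z² = 0.15474² + 0.565² = 0.34317
κ = 2ρ / |p|² = 2×0.15474 / 0.34317 = 0.90184
θ = 2·atan2(ρ, z) = 2·atan2(0.15474, 0.565) = 0.53465 rad
ℓ = θ/κ = 0.53465/0.90184 = 0.59284

0.9018 169.20 0.5928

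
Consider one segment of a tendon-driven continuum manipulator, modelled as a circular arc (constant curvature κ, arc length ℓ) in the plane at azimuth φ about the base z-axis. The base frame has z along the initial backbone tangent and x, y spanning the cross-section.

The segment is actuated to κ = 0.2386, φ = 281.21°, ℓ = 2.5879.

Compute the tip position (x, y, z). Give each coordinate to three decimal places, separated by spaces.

0.150 -0.759 2.427

θ = κ·ℓ = 0.2386 × 2.5879 = 0.61747 rad
ρ = (1 − cos θ)/κ = (1 − 0.81534)/0.2386 = 0.77391
z = sin θ / κ = 0.57898/0.2386 = 2.42656
x = ρ cos φ = 0.77391 × cos(281.21°) = 0.15045
y = ρ sin φ = 0.77391 × sin(281.21°) = -0.75915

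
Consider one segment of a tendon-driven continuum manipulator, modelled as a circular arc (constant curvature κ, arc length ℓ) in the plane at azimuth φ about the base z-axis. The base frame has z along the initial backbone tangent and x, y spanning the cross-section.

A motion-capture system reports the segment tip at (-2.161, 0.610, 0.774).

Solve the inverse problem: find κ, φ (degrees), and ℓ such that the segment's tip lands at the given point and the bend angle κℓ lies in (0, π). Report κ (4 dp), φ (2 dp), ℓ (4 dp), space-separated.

0.7961 164.24 3.1123

ρ = √(x²+y²) = √(-2.161² + 0.610²) = 2.24544
φ = atan2(y, x) mod 360° = atan2(0.610, -2.161) = 164.2369°
|p|² = ρ² + z² = 2.24544² + 0.774² = 5.64110
κ = 2ρ / |p|² = 2×2.24544 / 5.64110 = 0.79610
θ = 2·atan2(ρ, z) = 2·atan2(2.24544, 0.774) = 2.47771 rad
ℓ = θ/κ = 2.47771/0.79610 = 3.11230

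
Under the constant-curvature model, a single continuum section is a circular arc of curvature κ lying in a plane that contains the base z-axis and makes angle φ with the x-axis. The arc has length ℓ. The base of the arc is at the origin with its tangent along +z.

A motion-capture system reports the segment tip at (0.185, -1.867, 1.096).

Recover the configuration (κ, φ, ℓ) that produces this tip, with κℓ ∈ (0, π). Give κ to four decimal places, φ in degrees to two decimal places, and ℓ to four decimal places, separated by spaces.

0.7948 275.66 2.6223

ρ = √(x²+y²) = √(0.185² + -1.867²) = 1.87614
φ = atan2(y, x) mod 360° = atan2(-1.867, 0.185) = 275.6589°
|p|² = ρ² + z² = 1.87614² + 1.096² = 4.72113
κ = 2ρ / |p|² = 2×1.87614 / 4.72113 = 0.79479
θ = 2·atan2(ρ, z) = 2·atan2(1.87614, 1.096) = 2.08419 rad
ℓ = θ/κ = 2.08419/0.79479 = 2.62232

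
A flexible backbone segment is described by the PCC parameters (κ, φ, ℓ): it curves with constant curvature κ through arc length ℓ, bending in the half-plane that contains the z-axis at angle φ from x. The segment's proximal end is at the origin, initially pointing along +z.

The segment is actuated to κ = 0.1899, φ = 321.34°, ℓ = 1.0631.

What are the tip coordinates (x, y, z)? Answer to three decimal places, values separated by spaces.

0.084 -0.067 1.056

θ = κ·ℓ = 0.1899 × 1.0631 = 0.20188 rad
ρ = (1 − cos θ)/κ = (1 − 0.97969)/0.1899 = 0.10695
z = sin θ / κ = 0.20051/0.1899 = 1.05589
x = ρ cos φ = 0.10695 × cos(321.34°) = 0.08351
y = ρ sin φ = 0.10695 × sin(321.34°) = -0.06681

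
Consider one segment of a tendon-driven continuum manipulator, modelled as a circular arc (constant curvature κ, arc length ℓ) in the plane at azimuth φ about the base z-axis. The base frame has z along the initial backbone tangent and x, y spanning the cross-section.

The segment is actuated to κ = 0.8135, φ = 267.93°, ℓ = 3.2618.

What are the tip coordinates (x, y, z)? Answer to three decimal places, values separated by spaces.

θ = κ·ℓ = 0.8135 × 3.2618 = 2.65347 rad
ρ = (1 − cos θ)/κ = (1 − -0.88322)/0.8135 = 2.31496
z = sin θ / κ = 0.46896/0.8135 = 0.57648
x = ρ cos φ = 2.31496 × cos(267.93°) = -0.08362
y = ρ sin φ = 2.31496 × sin(267.93°) = -2.31345

-0.084 -2.313 0.576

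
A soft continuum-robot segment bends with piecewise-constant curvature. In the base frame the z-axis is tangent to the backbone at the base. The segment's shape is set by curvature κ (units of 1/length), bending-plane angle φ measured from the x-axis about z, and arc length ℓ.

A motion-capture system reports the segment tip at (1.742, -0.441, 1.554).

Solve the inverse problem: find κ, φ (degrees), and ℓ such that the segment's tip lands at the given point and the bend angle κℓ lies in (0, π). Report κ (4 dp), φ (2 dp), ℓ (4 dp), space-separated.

0.6368 345.79 2.6941

ρ = √(x²+y²) = √(1.742² + -0.441²) = 1.79695
φ = atan2(y, x) mod 360° = atan2(-0.441, 1.742) = 345.7936°
|p|² = ρ² + z² = 1.79695² + 1.554² = 5.64396
κ = 2ρ / |p|² = 2×1.79695 / 5.64396 = 0.63677
θ = 2·atan2(ρ, z) = 2·atan2(1.79695, 1.554) = 1.71555 rad
ℓ = θ/κ = 1.71555/0.63677 = 2.69414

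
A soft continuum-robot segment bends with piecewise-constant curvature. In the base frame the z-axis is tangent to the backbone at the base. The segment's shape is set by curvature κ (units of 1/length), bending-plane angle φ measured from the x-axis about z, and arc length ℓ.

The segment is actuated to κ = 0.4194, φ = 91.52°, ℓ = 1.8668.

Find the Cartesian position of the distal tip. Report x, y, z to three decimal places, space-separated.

θ = κ·ℓ = 0.4194 × 1.8668 = 0.78294 rad
ρ = (1 − cos θ)/κ = (1 − 0.70885)/0.4194 = 0.69422
z = sin θ / κ = 0.70536/0.4194 = 1.68184
x = ρ cos φ = 0.69422 × cos(91.52°) = -0.01841
y = ρ sin φ = 0.69422 × sin(91.52°) = 0.69397

-0.018 0.694 1.682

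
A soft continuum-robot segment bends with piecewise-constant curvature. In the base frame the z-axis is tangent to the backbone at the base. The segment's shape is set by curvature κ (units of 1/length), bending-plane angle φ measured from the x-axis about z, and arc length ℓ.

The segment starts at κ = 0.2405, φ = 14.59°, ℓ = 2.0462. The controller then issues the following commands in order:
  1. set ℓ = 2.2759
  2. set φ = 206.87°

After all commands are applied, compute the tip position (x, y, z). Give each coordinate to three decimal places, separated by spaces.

-0.542 -0.275 2.164

initial: κ=0.2405, φ=14.59°, ℓ=2.0462
cmd 1: set ℓ=2.2759 → (κ,φ,ℓ)=(0.2405,14.59°,2.2759) → tip=(0.5879,0.1530,2.1639)
cmd 2: set φ=206.87° → (κ,φ,ℓ)=(0.2405,206.87°,2.2759) → tip=(-0.5419,-0.2746,2.1639)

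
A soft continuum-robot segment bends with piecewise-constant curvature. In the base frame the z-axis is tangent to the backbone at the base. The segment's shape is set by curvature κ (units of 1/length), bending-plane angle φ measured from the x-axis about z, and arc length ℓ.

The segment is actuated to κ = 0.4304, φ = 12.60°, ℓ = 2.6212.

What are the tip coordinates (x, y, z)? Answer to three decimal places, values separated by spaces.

θ = κ·ℓ = 0.4304 × 2.6212 = 1.12816 rad
ρ = (1 − cos θ)/κ = (1 − 0.42832)/0.4304 = 1.32825
z = sin θ / κ = 0.90363/0.4304 = 2.09951
x = ρ cos φ = 1.32825 × cos(12.60°) = 1.29627
y = ρ sin φ = 1.32825 × sin(12.60°) = 0.28975

1.296 0.290 2.100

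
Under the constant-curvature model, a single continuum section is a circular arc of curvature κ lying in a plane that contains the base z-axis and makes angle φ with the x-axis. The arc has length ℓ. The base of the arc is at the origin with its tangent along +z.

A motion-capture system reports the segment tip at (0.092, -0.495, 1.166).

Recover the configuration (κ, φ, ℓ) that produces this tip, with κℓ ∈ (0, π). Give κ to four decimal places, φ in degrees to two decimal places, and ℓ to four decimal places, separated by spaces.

ρ = √(x²+y²) = √(0.092² + -0.495²) = 0.50348
φ = atan2(y, x) mod 360° = atan2(-0.495, 0.092) = 280.5288°
|p|² = ρ² + z² = 0.50348² + 1.166² = 1.61304
κ = 2ρ / |p|² = 2×0.50348 / 1.61304 = 0.62426
θ = 2·atan2(ρ, z) = 2·atan2(0.50348, 1.166) = 0.81523 rad
ℓ = θ/κ = 0.81523/0.62426 = 1.30592

0.6243 280.53 1.3059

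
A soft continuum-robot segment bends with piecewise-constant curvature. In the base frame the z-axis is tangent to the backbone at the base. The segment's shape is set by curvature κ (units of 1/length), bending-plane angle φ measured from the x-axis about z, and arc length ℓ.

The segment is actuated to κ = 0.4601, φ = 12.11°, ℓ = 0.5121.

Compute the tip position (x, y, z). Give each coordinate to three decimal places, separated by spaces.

0.059 0.013 0.507

θ = κ·ℓ = 0.4601 × 0.5121 = 0.23562 rad
ρ = (1 − cos θ)/κ = (1 − 0.97237)/0.4601 = 0.06005
z = sin θ / κ = 0.23344/0.4601 = 0.50737
x = ρ cos φ = 0.06005 × cos(12.11°) = 0.05871
y = ρ sin φ = 0.06005 × sin(12.11°) = 0.01260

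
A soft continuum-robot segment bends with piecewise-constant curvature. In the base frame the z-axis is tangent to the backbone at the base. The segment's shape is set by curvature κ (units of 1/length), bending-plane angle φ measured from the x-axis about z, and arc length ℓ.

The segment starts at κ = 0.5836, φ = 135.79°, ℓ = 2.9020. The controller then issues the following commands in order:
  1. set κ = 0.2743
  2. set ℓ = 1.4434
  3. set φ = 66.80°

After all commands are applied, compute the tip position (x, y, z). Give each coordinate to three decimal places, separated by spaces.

initial: κ=0.5836, φ=135.79°, ℓ=2.9020
cmd 1: set κ=0.2743 → (κ,φ,ℓ)=(0.2743,135.79°,2.9020) → tip=(-0.7851,0.7637,2.6051)
cmd 2: set ℓ=1.4434 → (κ,φ,ℓ)=(0.2743,135.79°,1.4434) → tip=(-0.2022,0.1967,1.4060)
cmd 3: set φ=66.80° → (κ,φ,ℓ)=(0.2743,66.80°,1.4434) → tip=(0.1111,0.2592,1.4060)

0.111 0.259 1.406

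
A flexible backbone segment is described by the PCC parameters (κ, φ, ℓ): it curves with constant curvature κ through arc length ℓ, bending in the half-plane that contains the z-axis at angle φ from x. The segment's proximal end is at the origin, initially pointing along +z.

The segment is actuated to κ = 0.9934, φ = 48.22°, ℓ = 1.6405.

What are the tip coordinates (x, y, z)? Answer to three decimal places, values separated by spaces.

θ = κ·ℓ = 0.9934 × 1.6405 = 1.62967 rad
ρ = (1 − cos θ)/κ = (1 − -0.05884)/0.9934 = 1.06588
z = sin θ / κ = 0.99827/0.9934 = 1.00490
x = ρ cos φ = 1.06588 × cos(48.22°) = 0.71016
y = ρ sin φ = 1.06588 × sin(48.22°) = 0.79483

0.710 0.795 1.005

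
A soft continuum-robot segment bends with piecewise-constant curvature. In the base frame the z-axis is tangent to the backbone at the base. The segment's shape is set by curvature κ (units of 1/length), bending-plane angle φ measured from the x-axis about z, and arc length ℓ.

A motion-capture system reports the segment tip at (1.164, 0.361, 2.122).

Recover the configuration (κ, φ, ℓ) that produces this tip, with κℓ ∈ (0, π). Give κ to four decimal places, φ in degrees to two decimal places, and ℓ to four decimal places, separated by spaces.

ρ = √(x²+y²) = √(1.164² + 0.361²) = 1.21869
φ = atan2(y, x) mod 360° = atan2(0.361, 1.164) = 17.2306°
|p|² = ρ² + z² = 1.21869² + 2.122² = 5.98810
κ = 2ρ / |p|² = 2×1.21869 / 5.98810 = 0.40704
θ = 2·atan2(ρ, z) = 2·atan2(1.21869, 2.122) = 1.04264 rad
ℓ = θ/κ = 1.04264/0.40704 = 2.56152

0.4070 17.23 2.5615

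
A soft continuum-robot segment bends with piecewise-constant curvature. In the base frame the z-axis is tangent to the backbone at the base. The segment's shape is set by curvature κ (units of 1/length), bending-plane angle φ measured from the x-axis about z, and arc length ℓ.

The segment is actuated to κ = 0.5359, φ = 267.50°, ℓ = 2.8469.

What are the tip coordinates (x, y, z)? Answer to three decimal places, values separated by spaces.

-0.078 -1.780 1.864

θ = κ·ℓ = 0.5359 × 2.8469 = 1.52565 rad
ρ = (1 − cos θ)/κ = (1 − 0.04513)/0.5359 = 1.78181
z = sin θ / κ = 0.99898/0.5359 = 1.86412
x = ρ cos φ = 1.78181 × cos(267.50°) = -0.07772
y = ρ sin φ = 1.78181 × sin(267.50°) = -1.78012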